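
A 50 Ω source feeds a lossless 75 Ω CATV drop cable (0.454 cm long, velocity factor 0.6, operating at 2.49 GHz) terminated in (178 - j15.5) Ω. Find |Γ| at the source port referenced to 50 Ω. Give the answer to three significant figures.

|Γ| ≈ 0.531

λ = v/f = 0.6·c / 2.49 GHz = 0.0723 m
βl = 2π·l/λ = 2π × 0.0628 = 22.6°
tan(βl) = 0.416
Z_in = Z_0·(Z_L + jZ_0·tanβl)/(Z_0 + jZ_L·tanβl) = 96.9 − j73.7 Ω
Γ_s = (Z_in − Z_s)/(Z_in + Z_s) = (46.9 − j73.7)/(147 − j73.7), |Γ_s| = 0.531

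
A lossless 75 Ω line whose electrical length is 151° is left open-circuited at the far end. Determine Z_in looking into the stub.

tan(βl) = -0.554
For an open-circuited stub, Z_in = −jZ_0·cot(βl) = −jZ_0/tan(βl)

Z_in ≈ +j135 Ω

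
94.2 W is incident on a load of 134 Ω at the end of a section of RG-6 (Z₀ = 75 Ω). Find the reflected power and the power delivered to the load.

Γ = (134 − 75)/(134 + 75) = 0.282
|Γ|² = 0.0797
P_refl = |Γ|²·P_inc = 7.51 W, P_del = (1 − |Γ|²)·P_inc = 86.7 W

P_reflected ≈ 7.51 W; P_delivered ≈ 86.7 W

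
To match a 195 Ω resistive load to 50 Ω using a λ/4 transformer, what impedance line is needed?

Z_qwt ≈ 98.7 Ω

Z_qwt = √(Z_0·R_L) = √(50 × 195) = √9750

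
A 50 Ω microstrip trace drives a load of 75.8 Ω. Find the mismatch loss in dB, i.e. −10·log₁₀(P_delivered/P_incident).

Γ = (75.8 − 50)/(75.8 + 50) = 0.205
|Γ|² = 0.0421, so P_del/P_inc = 1 − |Γ|² = 0.958
ML = −10·log₁₀(1 − |Γ|²)

mismatch loss ≈ 0.187 dB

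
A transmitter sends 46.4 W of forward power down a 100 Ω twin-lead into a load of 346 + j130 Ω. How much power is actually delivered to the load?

|Γ| = |(246 + j130)/(446 + j130)| = 0.599
|Γ|² = 0.359
P_refl = |Γ|²·P_inc = 16.6 W, P_del = (1 − |Γ|²)·P_inc = 29.8 W

P_delivered ≈ 29.8 W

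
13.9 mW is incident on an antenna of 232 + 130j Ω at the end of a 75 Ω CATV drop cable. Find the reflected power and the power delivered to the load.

P_reflected ≈ 5.2 mW; P_delivered ≈ 8.7 mW

|Γ| = |(157 + j130)/(307 + j130)| = 0.611
|Γ|² = 0.374
P_refl = |Γ|²·P_inc = 5.2 mW, P_del = (1 − |Γ|²)·P_inc = 8.7 mW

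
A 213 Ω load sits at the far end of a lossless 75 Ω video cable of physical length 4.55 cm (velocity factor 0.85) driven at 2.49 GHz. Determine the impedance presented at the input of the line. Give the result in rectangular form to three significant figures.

λ = v/f = 0.85·c / 2.49 GHz = 0.102 m
βl = 2π·l/λ = 2π × 0.444 = 160°
tan(βl) = tan(160°) = -0.365
Z_in = Z_0·(Z_L + jZ_0·tanβl)/(Z_0 + jZ_L·tanβl)
     = 75·(213 − j27.4)/(75 − j77.8)

Z_in ≈ 116 + j93.2 Ω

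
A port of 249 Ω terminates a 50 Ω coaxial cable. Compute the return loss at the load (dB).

Γ = (249 − 50)/(249 + 50) = 0.666
RL = −20·log₁₀|Γ| = −20·log₁₀(0.666)

RL ≈ 3.54 dB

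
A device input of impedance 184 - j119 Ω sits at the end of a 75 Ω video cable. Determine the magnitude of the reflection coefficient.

Γ = (Z_L − Z_0)/(Z_L + Z_0) = (109 − j119)/(259 − j119)
|Γ| = 161/285

|Γ| ≈ 0.566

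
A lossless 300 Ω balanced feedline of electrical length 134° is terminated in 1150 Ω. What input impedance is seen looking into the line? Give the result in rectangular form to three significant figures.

tan(βl) = tan(134°) = -1.04
Z_in = Z_0·(Z_L + jZ_0·tanβl)/(Z_0 + jZ_L·tanβl)
     = 300·(1150 − j311)/(300 − j1190)

Z_in ≈ 142 + j254 Ω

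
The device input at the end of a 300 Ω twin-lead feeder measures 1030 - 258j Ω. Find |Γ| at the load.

|Γ| ≈ 0.571

Γ = (Z_L − Z_0)/(Z_L + Z_0) = (730 − j258)/(1330 − j258)
|Γ| = 774/1350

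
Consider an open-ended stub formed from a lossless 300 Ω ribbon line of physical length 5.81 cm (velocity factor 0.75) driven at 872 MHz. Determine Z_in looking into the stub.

λ = v/f = 0.75·c / 872 MHz = 0.258 m
βl = 2π·l/λ = 2π × 0.225 = 81.1°
tan(βl) = 6.36
For an open-ended stub, Z_in = −jZ_0·cot(βl) = −jZ_0/tan(βl)

Z_in ≈ −j47.2 Ω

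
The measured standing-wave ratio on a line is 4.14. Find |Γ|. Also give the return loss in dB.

|Γ| = (S − 1)/(S + 1) = (4.14 − 1)/(4.14 + 1) = 3.14/5.14
RL = −20·log₁₀|Γ| = −20·log₁₀(0.611)

|Γ| ≈ 0.611; return loss ≈ 4.28 dB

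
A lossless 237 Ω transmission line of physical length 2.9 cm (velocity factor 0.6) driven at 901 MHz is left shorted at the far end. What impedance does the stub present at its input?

λ = v/f = 0.6·c / 901 MHz = 0.2 m
βl = 2π·l/λ = 2π × 0.145 = 52.3°
tan(βl) = 1.29
For a shorted stub, Z_in = jZ_0·tan(βl)

Z_in ≈ +j306 Ω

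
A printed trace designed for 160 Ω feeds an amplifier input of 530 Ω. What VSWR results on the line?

For a purely resistive load, VSWR = R_L/Z_0 or Z_0/R_L (whichever > 1) = 530/160

VSWR ≈ 3.31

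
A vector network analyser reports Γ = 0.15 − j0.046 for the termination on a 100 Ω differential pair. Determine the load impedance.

Z_L = Z_0·(1 + Γ)/(1 − Γ) = 100·(1.15 − j0.046)/(0.85 + j0.046)

Z_L ≈ 135 − j12.7 Ω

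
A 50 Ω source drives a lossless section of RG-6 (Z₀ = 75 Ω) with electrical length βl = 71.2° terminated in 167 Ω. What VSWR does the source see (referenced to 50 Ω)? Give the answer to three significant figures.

VSWR ≈ 1.74

tan(βl) = 2.94
Z_in = Z_0·(Z_L + jZ_0·tanβl)/(Z_0 + jZ_L·tanβl) = 36.7 − j19.9 Ω
Γ_s = (Z_in − Z_s)/(Z_in + Z_s) = (-13.3 − j19.9)/(86.7 − j19.9), |Γ_s| = 0.269
VSWR = (1 + |Γ_s|)/(1 − |Γ_s|)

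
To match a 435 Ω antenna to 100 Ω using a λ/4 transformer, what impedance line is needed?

Z_qwt ≈ 209 Ω

Z_qwt = √(Z_0·R_L) = √(100 × 435) = √43500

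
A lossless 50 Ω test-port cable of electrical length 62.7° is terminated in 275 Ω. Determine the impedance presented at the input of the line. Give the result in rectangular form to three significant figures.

Z_in ≈ 11.4 − j24.7 Ω

tan(βl) = tan(62.7°) = 1.94
Z_in = Z_0·(Z_L + jZ_0·tanβl)/(Z_0 + jZ_L·tanβl)
     = 50·(275 + j96.9)/(50 + j533)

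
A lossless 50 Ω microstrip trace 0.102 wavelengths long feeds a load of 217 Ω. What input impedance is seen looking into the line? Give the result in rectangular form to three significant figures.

βl = 2π × 0.102 = 36.7°
tan(βl) = tan(36.7°) = 0.746
Z_in = Z_0·(Z_L + jZ_0·tanβl)/(Z_0 + jZ_L·tanβl)
     = 50·(217 + j37.3)/(50 + j162)

Z_in ≈ 29.4 − j57.9 Ω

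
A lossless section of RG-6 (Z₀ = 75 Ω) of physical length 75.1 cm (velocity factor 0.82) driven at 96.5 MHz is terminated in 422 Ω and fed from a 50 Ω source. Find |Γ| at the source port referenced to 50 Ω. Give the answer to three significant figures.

λ = v/f = 0.82·c / 96.5 MHz = 2.55 m
βl = 2π·l/λ = 2π × 0.295 = 106°
tan(βl) = -3.47
Z_in = Z_0·(Z_L + jZ_0·tanβl)/(Z_0 + jZ_L·tanβl) = 14.4 + j20.8 Ω
Γ_s = (Z_in − Z_s)/(Z_in + Z_s) = (-35.6 + j20.8)/(64.4 + j20.8), |Γ_s| = 0.61

|Γ| ≈ 0.61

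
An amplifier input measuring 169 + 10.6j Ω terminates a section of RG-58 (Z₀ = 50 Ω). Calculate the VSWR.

Γ = (Z_L − Z_0)/(Z_L + Z_0) = (119 + j10.6)/(219 + j10.6)
|Γ| = 119/219 = 0.545
VSWR = (1 + |Γ|)/(1 − |Γ|) = 1.54/0.455

VSWR ≈ 3.39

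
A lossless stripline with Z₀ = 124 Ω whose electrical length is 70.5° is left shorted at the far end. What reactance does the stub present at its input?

tan(βl) = 2.82
For a shorted stub, Z_in = jZ_0·tan(βl)

X_in ≈ 350 Ω (inductive)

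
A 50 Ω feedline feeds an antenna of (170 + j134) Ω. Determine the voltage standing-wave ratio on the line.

VSWR ≈ 5.63

Γ = (Z_L − Z_0)/(Z_L + Z_0) = (120 + j134)/(220 + j134)
|Γ| = 180/258 = 0.698
VSWR = (1 + |Γ|)/(1 − |Γ|) = 1.7/0.302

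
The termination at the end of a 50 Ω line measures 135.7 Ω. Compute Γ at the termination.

Γ = (Z_L − Z_0)/(Z_L + Z_0) = (135.7 − 50)/(135.7 + 50) = 85.7/185.7

Γ = 0.461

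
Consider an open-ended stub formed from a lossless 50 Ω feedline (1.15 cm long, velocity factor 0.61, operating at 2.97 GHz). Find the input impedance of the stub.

λ = v/f = 0.61·c / 2.97 GHz = 0.0616 m
βl = 2π·l/λ = 2π × 0.187 = 67.2°
tan(βl) = 2.38
For an open-ended stub, Z_in = −jZ_0·cot(βl) = −jZ_0/tan(βl)

Z_in ≈ −j21 Ω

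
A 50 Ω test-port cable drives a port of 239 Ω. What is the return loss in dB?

RL ≈ 3.69 dB

Γ = (239 − 50)/(239 + 50) = 0.654
RL = −20·log₁₀|Γ| = −20·log₁₀(0.654)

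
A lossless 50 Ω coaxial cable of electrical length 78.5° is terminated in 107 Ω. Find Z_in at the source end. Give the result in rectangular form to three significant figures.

tan(βl) = tan(78.5°) = 4.92
Z_in = Z_0·(Z_L + jZ_0·tanβl)/(Z_0 + jZ_L·tanβl)
     = 50·(107 + j246)/(50 + j526)

Z_in ≈ 24.1 − j7.88 Ω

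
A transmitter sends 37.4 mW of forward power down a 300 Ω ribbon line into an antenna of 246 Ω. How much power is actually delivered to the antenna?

Γ = (246 − 300)/(246 + 300) = -0.0989
|Γ|² = 0.00978
P_refl = |Γ|²·P_inc = 0.366 mW, P_del = (1 − |Γ|²)·P_inc = 37 mW

P_delivered ≈ 37 mW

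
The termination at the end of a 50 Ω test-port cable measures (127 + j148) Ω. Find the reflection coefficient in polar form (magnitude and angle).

Γ ≈ 0.723 ∠ 22.6°

Γ = (Z_L − Z_0)/(Z_L + Z_0) = (77 + j148)/(177 + j148)
|Γ| = 167/231 = 0.723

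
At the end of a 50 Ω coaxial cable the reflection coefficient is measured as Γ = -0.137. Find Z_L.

Z_L ≈ 38 Ω

Z_L = Z_0·(1 + Γ)/(1 − Γ) = 50·(0.863)/(1.14)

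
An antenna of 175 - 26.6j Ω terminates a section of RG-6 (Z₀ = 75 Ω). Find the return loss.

Γ = (100 − j26.6)/(250 − j26.6), |Γ| = 0.412
RL = −20·log₁₀|Γ| = −20·log₁₀(0.412)

RL ≈ 7.71 dB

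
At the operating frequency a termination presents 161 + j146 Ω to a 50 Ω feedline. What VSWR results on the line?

Γ = (Z_L − Z_0)/(Z_L + Z_0) = (111 + j146)/(211 + j146)
|Γ| = 183/257 = 0.715
VSWR = (1 + |Γ|)/(1 − |Γ|) = 1.71/0.285

VSWR ≈ 6.01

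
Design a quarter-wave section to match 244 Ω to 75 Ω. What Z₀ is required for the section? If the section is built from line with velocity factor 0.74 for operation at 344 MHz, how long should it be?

Z_qwt ≈ 135 Ω; length ≈ 16.1 cm

Z_qwt = √(Z_0·R_L) = √(75 × 244) = √18300
λ = 0.74·c/f = 0.645 m, so l = λ/4 = 0.161 m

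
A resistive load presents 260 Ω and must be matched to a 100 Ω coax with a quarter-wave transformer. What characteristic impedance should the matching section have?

Z_qwt = √(Z_0·R_L) = √(100 × 260) = √26000

Z_qwt ≈ 161 Ω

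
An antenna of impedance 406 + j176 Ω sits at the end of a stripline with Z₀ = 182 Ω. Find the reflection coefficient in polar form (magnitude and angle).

Γ ≈ 0.464 ∠ 21.5°

Γ = (Z_L − Z_0)/(Z_L + Z_0) = (224 + j176)/(588 + j176)
|Γ| = 285/614 = 0.464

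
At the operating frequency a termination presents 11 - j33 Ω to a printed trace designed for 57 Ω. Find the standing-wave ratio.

VSWR ≈ 6.97

Γ = (Z_L − Z_0)/(Z_L + Z_0) = (-46 − j33)/(68 − j33)
|Γ| = 56.6/75.6 = 0.749
VSWR = (1 + |Γ|)/(1 − |Γ|) = 1.75/0.251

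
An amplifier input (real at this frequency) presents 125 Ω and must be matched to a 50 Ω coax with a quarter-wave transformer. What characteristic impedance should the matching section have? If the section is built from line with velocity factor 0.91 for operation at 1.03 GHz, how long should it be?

Z_qwt ≈ 79.1 Ω; length ≈ 6.63 cm

Z_qwt = √(Z_0·R_L) = √(50 × 125) = √6250
λ = 0.91·c/f = 0.265 m, so l = λ/4 = 0.0663 m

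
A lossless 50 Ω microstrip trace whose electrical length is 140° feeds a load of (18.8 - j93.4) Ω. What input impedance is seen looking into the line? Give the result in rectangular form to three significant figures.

tan(βl) = tan(140°) = -0.839
Z_in = Z_0·(Z_L + jZ_0·tanβl)/(Z_0 + jZ_L·tanβl)
     = 50·(18.8 − j135)/(-28.4 − j15.8)

Z_in ≈ 76 + j196 Ω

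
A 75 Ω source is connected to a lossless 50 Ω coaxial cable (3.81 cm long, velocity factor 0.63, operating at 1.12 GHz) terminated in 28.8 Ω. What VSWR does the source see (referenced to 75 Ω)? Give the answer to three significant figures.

VSWR ≈ 1.23

λ = v/f = 0.63·c / 1.12 GHz = 0.169 m
βl = 2π·l/λ = 2π × 0.226 = 81.3°
tan(βl) = 6.52
Z_in = Z_0·(Z_L + jZ_0·tanβl)/(Z_0 + jZ_L·tanβl) = 83 + j14.4 Ω
Γ_s = (Z_in − Z_s)/(Z_in + Z_s) = (7.96 + j14.4)/(158 + j14.4), |Γ_s| = 0.104
VSWR = (1 + |Γ_s|)/(1 − |Γ_s|)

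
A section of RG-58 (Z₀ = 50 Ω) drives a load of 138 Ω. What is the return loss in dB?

Γ = (138 − 50)/(138 + 50) = 0.468
RL = −20·log₁₀|Γ| = −20·log₁₀(0.468)

RL ≈ 6.59 dB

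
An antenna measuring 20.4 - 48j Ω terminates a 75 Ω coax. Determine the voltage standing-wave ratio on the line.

VSWR ≈ 5.26

Γ = (Z_L − Z_0)/(Z_L + Z_0) = (-54.6 − j48)/(95.4 − j48)
|Γ| = 72.7/107 = 0.681
VSWR = (1 + |Γ|)/(1 − |Γ|) = 1.68/0.319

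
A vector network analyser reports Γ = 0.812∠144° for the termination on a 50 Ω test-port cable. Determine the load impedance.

Z_L ≈ 5.73 + j16.1 Ω

Z_L = Z_0·(1 + Γ)/(1 − Γ) = 50·(0.343 + j0.477)/(1.66 − j0.477)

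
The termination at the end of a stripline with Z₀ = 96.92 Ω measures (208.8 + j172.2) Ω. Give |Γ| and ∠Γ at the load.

Γ ≈ 0.585 ∠ 27.6°

Γ = (Z_L − Z_0)/(Z_L + Z_0) = (111.9 + j172.2)/(305.7 + j172.2)
|Γ| = 205/351 = 0.585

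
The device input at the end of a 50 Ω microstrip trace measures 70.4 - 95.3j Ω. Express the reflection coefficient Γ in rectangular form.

Γ ≈ 0.489 − j0.404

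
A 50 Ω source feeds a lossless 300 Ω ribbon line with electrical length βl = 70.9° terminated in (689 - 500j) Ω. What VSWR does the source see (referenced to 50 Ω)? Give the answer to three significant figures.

tan(βl) = 2.89
Z_in = Z_0·(Z_L + jZ_0·tanβl)/(Z_0 + jZ_L·tanβl) = 82.7 − j31.4 Ω
Γ_s = (Z_in − Z_s)/(Z_in + Z_s) = (32.7 − j31.4)/(133 − j31.4), |Γ_s| = 0.332
VSWR = (1 + |Γ_s|)/(1 − |Γ_s|)

VSWR ≈ 2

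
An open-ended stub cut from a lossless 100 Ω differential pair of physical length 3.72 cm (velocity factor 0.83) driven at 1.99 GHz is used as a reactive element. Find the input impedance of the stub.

Z_in ≈ +j30.6 Ω

λ = v/f = 0.83·c / 1.99 GHz = 0.125 m
βl = 2π·l/λ = 2π × 0.297 = 107°
tan(βl) = -3.27
For an open-ended stub, Z_in = −jZ_0·cot(βl) = −jZ_0/tan(βl)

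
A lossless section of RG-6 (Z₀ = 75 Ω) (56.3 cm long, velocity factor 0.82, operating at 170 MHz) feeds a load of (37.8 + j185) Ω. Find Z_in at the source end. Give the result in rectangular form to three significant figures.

Z_in ≈ 6.72 + j40.8 Ω

λ = v/f = 0.82·c / 170 MHz = 1.45 m
βl = 2π·l/λ = 2π × 0.389 = 140°
tan(βl) = tan(140°) = -0.837
Z_in = Z_0·(Z_L + jZ_0·tanβl)/(Z_0 + jZ_L·tanβl)
     = 75·(37.8 + j122)/(230 − j31.6)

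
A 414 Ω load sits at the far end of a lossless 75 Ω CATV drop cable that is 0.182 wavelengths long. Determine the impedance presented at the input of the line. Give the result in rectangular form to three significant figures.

Z_in ≈ 16.3 − j32.8 Ω

βl = 2π × 0.182 = 65.5°
tan(βl) = tan(65.5°) = 2.2
Z_in = Z_0·(Z_L + jZ_0·tanβl)/(Z_0 + jZ_L·tanβl)
     = 75·(414 + j165)/(75 + j909)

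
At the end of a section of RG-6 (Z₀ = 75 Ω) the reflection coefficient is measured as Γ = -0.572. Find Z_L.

Z_L ≈ 20.4 Ω

Z_L = Z_0·(1 + Γ)/(1 − Γ) = 75·(0.428)/(1.57)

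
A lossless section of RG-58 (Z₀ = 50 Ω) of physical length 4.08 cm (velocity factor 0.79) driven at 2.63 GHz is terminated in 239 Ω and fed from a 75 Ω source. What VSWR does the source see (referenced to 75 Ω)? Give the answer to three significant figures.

VSWR ≈ 3.54

λ = v/f = 0.79·c / 2.63 GHz = 0.0901 m
βl = 2π·l/λ = 2π × 0.453 = 163°
tan(βl) = -0.306
Z_in = Z_0·(Z_L + jZ_0·tanβl)/(Z_0 + jZ_L·tanβl) = 83.3 + j106 Ω
Γ_s = (Z_in − Z_s)/(Z_in + Z_s) = (8.3 + j106)/(158 + j106), |Γ_s| = 0.56
VSWR = (1 + |Γ_s|)/(1 − |Γ_s|)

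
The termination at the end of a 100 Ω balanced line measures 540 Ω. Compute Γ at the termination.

Γ = 0.688

Γ = (Z_L − Z_0)/(Z_L + Z_0) = (540 − 100)/(540 + 100) = 440/640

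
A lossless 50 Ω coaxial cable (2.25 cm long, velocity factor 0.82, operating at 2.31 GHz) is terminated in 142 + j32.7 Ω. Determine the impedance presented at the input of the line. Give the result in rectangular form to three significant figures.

Z_in ≈ 18.3 − j15 Ω

λ = v/f = 0.82·c / 2.31 GHz = 0.106 m
βl = 2π·l/λ = 2π × 0.211 = 76.1°
tan(βl) = tan(76.1°) = 4.03
Z_in = Z_0·(Z_L + jZ_0·tanβl)/(Z_0 + jZ_L·tanβl)
     = 50·(142 + j234)/(-81.7 + j572)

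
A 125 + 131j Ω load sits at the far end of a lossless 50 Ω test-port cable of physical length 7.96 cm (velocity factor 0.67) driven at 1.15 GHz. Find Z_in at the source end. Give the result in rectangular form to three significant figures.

λ = v/f = 0.67·c / 1.15 GHz = 0.175 m
βl = 2π·l/λ = 2π × 0.455 = 164°
tan(βl) = tan(164°) = -0.288
Z_in = Z_0·(Z_L + jZ_0·tanβl)/(Z_0 + jZ_L·tanβl)
     = 50·(125 + j117)/(87.7 − j36)

Z_in ≈ 37.7 + j81.9 Ω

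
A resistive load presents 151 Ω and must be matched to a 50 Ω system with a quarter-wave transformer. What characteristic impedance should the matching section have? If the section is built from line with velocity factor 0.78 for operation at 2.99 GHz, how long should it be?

Z_qwt ≈ 86.9 Ω; length ≈ 1.96 cm

Z_qwt = √(Z_0·R_L) = √(50 × 151) = √7550
λ = 0.78·c/f = 0.0783 m, so l = λ/4 = 0.0196 m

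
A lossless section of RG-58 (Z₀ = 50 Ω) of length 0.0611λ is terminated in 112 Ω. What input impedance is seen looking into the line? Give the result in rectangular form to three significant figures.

βl = 2π × 0.0611 = 22°
tan(βl) = tan(22°) = 0.404
Z_in = Z_0·(Z_L + jZ_0·tanβl)/(Z_0 + jZ_L·tanβl)
     = 50·(112 + j20.2)/(50 + j45.2)

Z_in ≈ 71.6 − j44.6 Ω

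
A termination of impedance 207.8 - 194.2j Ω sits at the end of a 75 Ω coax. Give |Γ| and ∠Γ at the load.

Γ = (Z_L − Z_0)/(Z_L + Z_0) = (132.8 − j194.2)/(282.8 − j194.2)
|Γ| = 235/343 = 0.686

Γ ≈ 0.686 ∠ -21.2°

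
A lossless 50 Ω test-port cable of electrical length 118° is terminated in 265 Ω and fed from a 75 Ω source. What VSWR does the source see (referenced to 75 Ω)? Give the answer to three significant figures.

tan(βl) = -1.88
Z_in = Z_0·(Z_L + jZ_0·tanβl)/(Z_0 + jZ_L·tanβl) = 12 + j25.4 Ω
Γ_s = (Z_in − Z_s)/(Z_in + Z_s) = (-63 + j25.4)/(87 + j25.4), |Γ_s| = 0.75
VSWR = (1 + |Γ_s|)/(1 − |Γ_s|)

VSWR ≈ 6.99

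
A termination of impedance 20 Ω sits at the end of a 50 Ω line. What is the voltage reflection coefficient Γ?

Γ = (Z_L − Z_0)/(Z_L + Z_0) = (20 − 50)/(20 + 50) = -30/70

Γ = -0.429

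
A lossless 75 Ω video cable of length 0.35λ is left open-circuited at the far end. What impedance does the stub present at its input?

Z_in ≈ +j54.5 Ω

βl = 2π × 0.35 = 126°
tan(βl) = -1.38
For an open-circuited stub, Z_in = −jZ_0·cot(βl) = −jZ_0/tan(βl)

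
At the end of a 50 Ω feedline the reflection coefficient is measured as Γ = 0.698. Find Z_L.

Z_L ≈ 281 Ω

Z_L = Z_0·(1 + Γ)/(1 − Γ) = 50·(1.7)/(0.302)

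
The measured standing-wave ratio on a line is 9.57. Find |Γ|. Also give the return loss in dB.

|Γ| = (S − 1)/(S + 1) = (9.57 − 1)/(9.57 + 1) = 8.57/10.6
RL = −20·log₁₀|Γ| = −20·log₁₀(0.811)

|Γ| ≈ 0.811; return loss ≈ 1.82 dB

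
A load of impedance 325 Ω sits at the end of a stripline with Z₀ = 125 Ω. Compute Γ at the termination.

Γ = 0.444

Γ = (Z_L − Z_0)/(Z_L + Z_0) = (325 − 125)/(325 + 125) = 200/450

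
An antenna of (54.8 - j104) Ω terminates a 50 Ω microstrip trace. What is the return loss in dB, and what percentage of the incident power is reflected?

RL ≈ 3.03 dB; 49.7% of incident power reflected

Γ = (4.8 − j104)/(104.8 − j104), |Γ| = 0.705
RL = −20·log₁₀(0.705) = 3.03 dB
P_refl/P_inc = |Γ|² = 0.497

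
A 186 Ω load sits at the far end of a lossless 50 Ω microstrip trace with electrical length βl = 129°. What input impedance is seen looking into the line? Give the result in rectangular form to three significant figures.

tan(βl) = tan(129°) = -1.23
Z_in = Z_0·(Z_L + jZ_0·tanβl)/(Z_0 + jZ_L·tanβl)
     = 50·(186 − j61.7)/(50 − j230)

Z_in ≈ 21.2 + j35.9 Ω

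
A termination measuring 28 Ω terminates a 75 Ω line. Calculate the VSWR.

VSWR ≈ 2.68

For a purely resistive load, VSWR = R_L/Z_0 or Z_0/R_L (whichever > 1) = 75/28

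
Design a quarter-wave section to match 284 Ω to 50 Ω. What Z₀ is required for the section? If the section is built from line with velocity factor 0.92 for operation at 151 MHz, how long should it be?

Z_qwt = √(Z_0·R_L) = √(50 × 284) = √14200
λ = 0.92·c/f = 1.83 m, so l = λ/4 = 0.457 m

Z_qwt ≈ 119 Ω; length ≈ 45.7 cm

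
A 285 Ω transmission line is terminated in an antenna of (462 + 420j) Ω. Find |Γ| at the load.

|Γ| ≈ 0.532

Γ = (Z_L − Z_0)/(Z_L + Z_0) = (177 + j420)/(747 + j420)
|Γ| = 456/857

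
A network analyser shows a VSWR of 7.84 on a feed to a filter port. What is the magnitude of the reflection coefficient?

|Γ| = (S − 1)/(S + 1) = (7.84 − 1)/(7.84 + 1) = 6.84/8.84

|Γ| ≈ 0.774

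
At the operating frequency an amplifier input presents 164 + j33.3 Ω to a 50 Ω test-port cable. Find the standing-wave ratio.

VSWR ≈ 3.43

Γ = (Z_L − Z_0)/(Z_L + Z_0) = (114 + j33.3)/(214 + j33.3)
|Γ| = 119/217 = 0.548
VSWR = (1 + |Γ|)/(1 − |Γ|) = 1.55/0.452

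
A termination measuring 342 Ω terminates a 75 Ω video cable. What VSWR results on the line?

VSWR ≈ 4.56

Γ = (342 − 75)/(342 + 75) = 0.64
VSWR = (1 + 0.64)/(1 − 0.64)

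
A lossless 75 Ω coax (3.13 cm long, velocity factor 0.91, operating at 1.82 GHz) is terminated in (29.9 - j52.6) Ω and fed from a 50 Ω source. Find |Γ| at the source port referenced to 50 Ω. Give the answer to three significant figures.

λ = v/f = 0.91·c / 1.82 GHz = 0.15 m
βl = 2π·l/λ = 2π × 0.209 = 75.1°
tan(βl) = 3.76
Z_in = Z_0·(Z_L + jZ_0·tanβl)/(Z_0 + jZ_L·tanβl) = 29.3 + j51 Ω
Γ_s = (Z_in − Z_s)/(Z_in + Z_s) = (-20.7 + j51)/(79.3 + j51), |Γ_s| = 0.584

|Γ| ≈ 0.584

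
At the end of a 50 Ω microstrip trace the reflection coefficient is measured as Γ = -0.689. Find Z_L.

Z_L ≈ 9.21 Ω

Z_L = Z_0·(1 + Γ)/(1 − Γ) = 50·(0.311)/(1.69)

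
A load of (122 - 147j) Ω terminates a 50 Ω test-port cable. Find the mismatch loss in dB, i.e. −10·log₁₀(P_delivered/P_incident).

Γ = (72 − j147)/(172 − j147), |Γ| = 0.723
|Γ|² = 0.523, so P_del/P_inc = 1 − |Γ|² = 0.477
ML = −10·log₁₀(1 − |Γ|²)

mismatch loss ≈ 3.22 dB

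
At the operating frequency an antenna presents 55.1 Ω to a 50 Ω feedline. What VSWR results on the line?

VSWR ≈ 1.1

Γ = (55.1 − 50)/(55.1 + 50) = 0.0485
VSWR = (1 + 0.0485)/(1 − 0.0485)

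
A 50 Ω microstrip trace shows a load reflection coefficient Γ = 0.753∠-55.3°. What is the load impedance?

Z_L ≈ 30.5 − j87.2 Ω

Z_L = Z_0·(1 + Γ)/(1 − Γ) = 50·(1.43 − j0.619)/(0.571 + j0.619)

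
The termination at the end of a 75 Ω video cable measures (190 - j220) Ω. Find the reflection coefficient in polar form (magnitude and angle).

Γ = (Z_L − Z_0)/(Z_L + Z_0) = (115 − j220)/(265 − j220)
|Γ| = 248/344 = 0.721

Γ ≈ 0.721 ∠ -22.7°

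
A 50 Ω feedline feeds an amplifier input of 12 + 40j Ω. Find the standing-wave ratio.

VSWR ≈ 6.93

Γ = (Z_L − Z_0)/(Z_L + Z_0) = (-38 + j40)/(62 + j40)
|Γ| = 55.2/73.8 = 0.748
VSWR = (1 + |Γ|)/(1 − |Γ|) = 1.75/0.252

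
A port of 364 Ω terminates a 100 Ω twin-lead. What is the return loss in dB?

RL ≈ 4.9 dB

Γ = (364 − 100)/(364 + 100) = 0.569
RL = −20·log₁₀|Γ| = −20·log₁₀(0.569)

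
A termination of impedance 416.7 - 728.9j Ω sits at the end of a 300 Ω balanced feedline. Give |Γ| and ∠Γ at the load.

Γ ≈ 0.722 ∠ -35.4°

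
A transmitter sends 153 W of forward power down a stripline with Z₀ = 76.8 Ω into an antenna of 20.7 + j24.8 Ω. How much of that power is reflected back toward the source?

P_reflected ≈ 56.9 W

|Γ| = |(-56.1 + j24.8)/(97.5 + j24.8)| = 0.61
|Γ|² = 0.372
P_refl = |Γ|²·P_inc = 56.9 W, P_del = (1 − |Γ|²)·P_inc = 96.1 W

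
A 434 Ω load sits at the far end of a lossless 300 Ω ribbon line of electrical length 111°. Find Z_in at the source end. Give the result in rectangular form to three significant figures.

tan(βl) = tan(111°) = -2.61
Z_in = Z_0·(Z_L + jZ_0·tanβl)/(Z_0 + jZ_L·tanβl)
     = 300·(434 − j782)/(300 − j1130)

Z_in ≈ 222 + j56.2 Ω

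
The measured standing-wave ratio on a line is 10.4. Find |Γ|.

|Γ| = (S − 1)/(S + 1) = (10.4 − 1)/(10.4 + 1) = 9.4/11.4

|Γ| ≈ 0.825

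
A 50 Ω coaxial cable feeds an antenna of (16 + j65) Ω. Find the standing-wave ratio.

Γ = (Z_L − Z_0)/(Z_L + Z_0) = (-34 + j65)/(66 + j65)
|Γ| = 73.4/92.6 = 0.792
VSWR = (1 + |Γ|)/(1 − |Γ|) = 1.79/0.208

VSWR ≈ 8.61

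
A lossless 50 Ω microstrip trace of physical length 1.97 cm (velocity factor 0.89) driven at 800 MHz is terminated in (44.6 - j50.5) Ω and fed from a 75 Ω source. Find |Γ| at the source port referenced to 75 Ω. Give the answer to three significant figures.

λ = v/f = 0.89·c / 800 MHz = 0.334 m
βl = 2π·l/λ = 2π × 0.059 = 21.2°
tan(βl) = 0.389
Z_in = Z_0·(Z_L + jZ_0·tanβl)/(Z_0 + jZ_L·tanβl) = 24.9 − j28.5 Ω
Γ_s = (Z_in − Z_s)/(Z_in + Z_s) = (-50.1 − j28.5)/(99.9 − j28.5), |Γ_s| = 0.555

|Γ| ≈ 0.555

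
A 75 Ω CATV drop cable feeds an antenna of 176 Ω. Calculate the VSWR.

VSWR ≈ 2.35

For a purely resistive load, VSWR = R_L/Z_0 or Z_0/R_L (whichever > 1) = 176/75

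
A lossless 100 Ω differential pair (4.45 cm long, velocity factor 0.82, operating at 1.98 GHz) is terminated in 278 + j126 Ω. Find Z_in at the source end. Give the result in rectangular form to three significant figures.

λ = v/f = 0.82·c / 1.98 GHz = 0.124 m
βl = 2π·l/λ = 2π × 0.358 = 129°
tan(βl) = tan(129°) = -1.24
Z_in = Z_0·(Z_L + jZ_0·tanβl)/(Z_0 + jZ_L·tanβl)
     = 100·(278 + j2.25)/(256 − j344)

Z_in ≈ 38.3 + j52.3 Ω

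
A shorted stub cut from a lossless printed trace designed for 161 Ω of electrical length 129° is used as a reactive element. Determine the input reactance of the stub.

X_in ≈ -199 Ω (capacitive)

tan(βl) = -1.23
For a shorted stub, Z_in = jZ_0·tan(βl)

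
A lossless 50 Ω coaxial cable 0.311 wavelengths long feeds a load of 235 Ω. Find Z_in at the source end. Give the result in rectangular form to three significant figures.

βl = 2π × 0.311 = 112°
tan(βl) = tan(112°) = -2.48
Z_in = Z_0·(Z_L + jZ_0·tanβl)/(Z_0 + jZ_L·tanβl)
     = 50·(235 − j124)/(50 − j583)

Z_in ≈ 12.3 + j19.1 Ω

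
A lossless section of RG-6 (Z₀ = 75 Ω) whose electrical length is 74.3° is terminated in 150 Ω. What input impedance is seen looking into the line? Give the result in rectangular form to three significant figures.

tan(βl) = tan(74.3°) = 3.56
Z_in = Z_0·(Z_L + jZ_0·tanβl)/(Z_0 + jZ_L·tanβl)
     = 75·(150 + j267)/(75 + j534)

Z_in ≈ 39.7 − j15.5 Ω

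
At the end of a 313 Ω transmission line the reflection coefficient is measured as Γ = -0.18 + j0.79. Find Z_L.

Z_L ≈ 53.3 + j245 Ω

Z_L = Z_0·(1 + Γ)/(1 − Γ) = 313·(0.82 + j0.79)/(1.18 − j0.79)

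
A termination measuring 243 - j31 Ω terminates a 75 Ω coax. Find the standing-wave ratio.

Γ = (Z_L − Z_0)/(Z_L + Z_0) = (168 − j31)/(318 − j31)
|Γ| = 171/320 = 0.535
VSWR = (1 + |Γ|)/(1 − |Γ|) = 1.53/0.465

VSWR ≈ 3.3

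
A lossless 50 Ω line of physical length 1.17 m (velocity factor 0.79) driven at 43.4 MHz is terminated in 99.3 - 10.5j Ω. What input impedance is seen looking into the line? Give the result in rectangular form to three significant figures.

Z_in ≈ 25.3 − j5.85 Ω

λ = v/f = 0.79·c / 43.4 MHz = 5.46 m
βl = 2π·l/λ = 2π × 0.214 = 77.1°
tan(βl) = tan(77.1°) = 4.38
Z_in = Z_0·(Z_L + jZ_0·tanβl)/(Z_0 + jZ_L·tanβl)
     = 50·(99.3 + j208)/(96 + j435)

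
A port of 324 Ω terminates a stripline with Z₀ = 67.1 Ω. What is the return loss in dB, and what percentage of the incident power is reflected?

Γ = (324 − 67.1)/(324 + 67.1) = 0.657
RL = −20·log₁₀(0.657) = 3.65 dB
P_refl/P_inc = |Γ|² = 0.431

RL ≈ 3.65 dB; 43.1% of incident power reflected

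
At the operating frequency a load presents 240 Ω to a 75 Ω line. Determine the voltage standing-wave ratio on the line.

For a purely resistive load, VSWR = R_L/Z_0 or Z_0/R_L (whichever > 1) = 240/75

VSWR ≈ 3.2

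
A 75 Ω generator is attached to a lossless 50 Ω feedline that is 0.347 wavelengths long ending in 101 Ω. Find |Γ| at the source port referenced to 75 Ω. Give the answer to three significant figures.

βl = 2π × 0.347 = 125°
tan(βl) = -1.43
Z_in = Z_0·(Z_L + jZ_0·tanβl)/(Z_0 + jZ_L·tanβl) = 32.9 + j23.5 Ω
Γ_s = (Z_in − Z_s)/(Z_in + Z_s) = (-42.1 + j23.5)/(108 + j23.5), |Γ_s| = 0.437

|Γ| ≈ 0.437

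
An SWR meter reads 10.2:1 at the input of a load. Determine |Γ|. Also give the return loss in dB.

|Γ| = (S − 1)/(S + 1) = (10.2 − 1)/(10.2 + 1) = 9.2/11.2
RL = −20·log₁₀|Γ| = −20·log₁₀(0.821)

|Γ| ≈ 0.821; return loss ≈ 1.71 dB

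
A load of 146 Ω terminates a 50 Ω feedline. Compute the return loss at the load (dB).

Γ = (146 − 50)/(146 + 50) = 0.49
RL = −20·log₁₀|Γ| = −20·log₁₀(0.49)

RL ≈ 6.2 dB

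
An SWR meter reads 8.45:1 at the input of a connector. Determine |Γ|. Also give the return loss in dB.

|Γ| = (S − 1)/(S + 1) = (8.45 − 1)/(8.45 + 1) = 7.45/9.45
RL = −20·log₁₀|Γ| = −20·log₁₀(0.788)

|Γ| ≈ 0.788; return loss ≈ 2.07 dB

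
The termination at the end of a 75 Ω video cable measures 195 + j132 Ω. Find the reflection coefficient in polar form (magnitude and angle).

Γ ≈ 0.594 ∠ 21.7°

Γ = (Z_L − Z_0)/(Z_L + Z_0) = (120 + j132)/(270 + j132)
|Γ| = 178/301 = 0.594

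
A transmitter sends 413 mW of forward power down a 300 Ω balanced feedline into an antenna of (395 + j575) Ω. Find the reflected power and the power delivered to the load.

P_reflected ≈ 172 mW; P_delivered ≈ 241 mW

|Γ| = |(95 + j575)/(695 + j575)| = 0.646
|Γ|² = 0.417
P_refl = |Γ|²·P_inc = 172 mW, P_del = (1 − |Γ|²)·P_inc = 241 mW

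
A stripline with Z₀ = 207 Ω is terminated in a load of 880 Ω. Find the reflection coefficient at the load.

Γ = 0.619

Γ = (Z_L − Z_0)/(Z_L + Z_0) = (880 − 207)/(880 + 207) = 673/1087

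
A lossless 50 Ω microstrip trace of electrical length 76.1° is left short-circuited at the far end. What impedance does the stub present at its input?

Z_in ≈ +j202 Ω

tan(βl) = 4.04
For a short-circuited stub, Z_in = jZ_0·tan(βl)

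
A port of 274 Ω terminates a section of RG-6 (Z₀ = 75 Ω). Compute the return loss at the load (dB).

RL ≈ 4.88 dB

Γ = (274 − 75)/(274 + 75) = 0.57
RL = −20·log₁₀|Γ| = −20·log₁₀(0.57)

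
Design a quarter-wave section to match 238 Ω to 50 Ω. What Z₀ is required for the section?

Z_qwt = √(Z_0·R_L) = √(50 × 238) = √11900

Z_qwt ≈ 109 Ω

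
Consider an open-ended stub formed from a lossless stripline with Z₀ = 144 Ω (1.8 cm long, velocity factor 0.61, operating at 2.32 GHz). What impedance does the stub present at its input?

λ = v/f = 0.61·c / 2.32 GHz = 0.0789 m
βl = 2π·l/λ = 2π × 0.228 = 82.2°
tan(βl) = 7.25
For an open-ended stub, Z_in = −jZ_0·cot(βl) = −jZ_0/tan(βl)

Z_in ≈ −j19.9 Ω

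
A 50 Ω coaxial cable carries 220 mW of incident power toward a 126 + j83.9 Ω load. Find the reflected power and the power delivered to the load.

|Γ| = |(76 + j83.9)/(176 + j83.9)| = 0.581
|Γ|² = 0.337
P_refl = |Γ|²·P_inc = 74.2 mW, P_del = (1 − |Γ|²)·P_inc = 146 mW

P_reflected ≈ 74.2 mW; P_delivered ≈ 146 mW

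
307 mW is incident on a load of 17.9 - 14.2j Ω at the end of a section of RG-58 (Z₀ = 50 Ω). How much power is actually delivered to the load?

P_delivered ≈ 228 mW

|Γ| = |(-32.1 − j14.2)/(67.9 − j14.2)| = 0.506
|Γ|² = 0.256
P_refl = |Γ|²·P_inc = 78.6 mW, P_del = (1 − |Γ|²)·P_inc = 228 mW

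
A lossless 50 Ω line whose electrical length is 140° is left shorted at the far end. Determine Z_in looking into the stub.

Z_in ≈ −j42 Ω

tan(βl) = -0.839
For a shorted stub, Z_in = jZ_0·tan(βl)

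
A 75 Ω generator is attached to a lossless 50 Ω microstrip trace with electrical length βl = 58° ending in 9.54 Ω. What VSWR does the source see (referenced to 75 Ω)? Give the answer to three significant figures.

tan(βl) = 1.6
Z_in = Z_0·(Z_L + jZ_0·tanβl)/(Z_0 + jZ_L·tanβl) = 31.1 + j70.5 Ω
Γ_s = (Z_in − Z_s)/(Z_in + Z_s) = (-43.9 + j70.5)/(106 + j70.5), |Γ_s| = 0.652
VSWR = (1 + |Γ_s|)/(1 − |Γ_s|)

VSWR ≈ 4.75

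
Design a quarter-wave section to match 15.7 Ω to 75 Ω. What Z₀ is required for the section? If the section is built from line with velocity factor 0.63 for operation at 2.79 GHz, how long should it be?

Z_qwt = √(Z_0·R_L) = √(75 × 15.7) = √1178
λ = 0.63·c/f = 0.0677 m, so l = λ/4 = 0.0169 m

Z_qwt ≈ 34.3 Ω; length ≈ 1.69 cm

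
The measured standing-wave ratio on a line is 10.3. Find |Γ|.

|Γ| ≈ 0.823

|Γ| = (S − 1)/(S + 1) = (10.3 − 1)/(10.3 + 1) = 9.3/11.3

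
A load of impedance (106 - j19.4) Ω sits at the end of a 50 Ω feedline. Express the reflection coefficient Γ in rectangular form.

Γ ≈ 0.369 − j0.0785

Γ = (Z_L − Z_0)/(Z_L + Z_0) = (56 − j19.4)/(156 − j19.4)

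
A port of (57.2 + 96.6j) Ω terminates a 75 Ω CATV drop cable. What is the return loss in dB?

RL ≈ 4.44 dB

Γ = (-17.8 + j96.6)/(132.2 + j96.6), |Γ| = 0.6
RL = −20·log₁₀|Γ| = −20·log₁₀(0.6)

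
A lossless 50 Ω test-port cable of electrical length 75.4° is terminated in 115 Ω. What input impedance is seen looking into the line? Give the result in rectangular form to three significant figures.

tan(βl) = tan(75.4°) = 3.84
Z_in = Z_0·(Z_L + jZ_0·tanβl)/(Z_0 + jZ_L·tanβl)
     = 50·(115 + j192)/(50 + j441)

Z_in ≈ 22.9 − j10.4 Ω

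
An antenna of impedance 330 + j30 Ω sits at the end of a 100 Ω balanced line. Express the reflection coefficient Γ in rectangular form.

Γ = (Z_L − Z_0)/(Z_L + Z_0) = (230 + j30)/(430 + j30)

Γ ≈ 0.537 + j0.0323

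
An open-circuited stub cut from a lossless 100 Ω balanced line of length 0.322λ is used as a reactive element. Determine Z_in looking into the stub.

βl = 2π × 0.322 = 116°
tan(βl) = -2.06
For an open-circuited stub, Z_in = −jZ_0·cot(βl) = −jZ_0/tan(βl)

Z_in ≈ +j48.6 Ω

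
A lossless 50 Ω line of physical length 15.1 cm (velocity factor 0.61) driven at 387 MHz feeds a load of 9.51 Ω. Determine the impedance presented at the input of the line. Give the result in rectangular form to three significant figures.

λ = v/f = 0.61·c / 387 MHz = 0.473 m
βl = 2π·l/λ = 2π × 0.319 = 115°
tan(βl) = tan(115°) = -2.15
Z_in = Z_0·(Z_L + jZ_0·tanβl)/(Z_0 + jZ_L·tanβl)
     = 50·(9.51 − j107)/(50 − j20.4)

Z_in ≈ 45.8 − j88.7 Ω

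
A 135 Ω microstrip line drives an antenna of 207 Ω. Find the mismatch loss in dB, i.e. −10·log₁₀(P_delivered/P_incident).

Γ = (207 − 135)/(207 + 135) = 0.211
|Γ|² = 0.0443, so P_del/P_inc = 1 − |Γ|² = 0.956
ML = −10·log₁₀(1 − |Γ|²)

mismatch loss ≈ 0.197 dB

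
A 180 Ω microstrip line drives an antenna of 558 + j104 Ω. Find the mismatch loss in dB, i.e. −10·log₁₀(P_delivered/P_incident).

mismatch loss ≈ 1.41 dB

Γ = (378 + j104)/(738 + j104), |Γ| = 0.526
|Γ|² = 0.277, so P_del/P_inc = 1 − |Γ|² = 0.723
ML = −10·log₁₀(1 − |Γ|²)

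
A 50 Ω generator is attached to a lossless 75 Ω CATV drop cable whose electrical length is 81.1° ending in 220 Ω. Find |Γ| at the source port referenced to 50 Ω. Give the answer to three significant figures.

tan(βl) = 6.39
Z_in = Z_0·(Z_L + jZ_0·tanβl)/(Z_0 + jZ_L·tanβl) = 26.1 − j10.4 Ω
Γ_s = (Z_in − Z_s)/(Z_in + Z_s) = (-23.9 − j10.4)/(76.1 − j10.4), |Γ_s| = 0.339

|Γ| ≈ 0.339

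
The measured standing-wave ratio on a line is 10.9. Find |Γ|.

|Γ| = (S − 1)/(S + 1) = (10.9 − 1)/(10.9 + 1) = 9.9/11.9

|Γ| ≈ 0.832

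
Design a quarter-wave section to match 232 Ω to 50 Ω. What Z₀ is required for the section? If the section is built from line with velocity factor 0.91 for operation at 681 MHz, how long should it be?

Z_qwt ≈ 108 Ω; length ≈ 10 cm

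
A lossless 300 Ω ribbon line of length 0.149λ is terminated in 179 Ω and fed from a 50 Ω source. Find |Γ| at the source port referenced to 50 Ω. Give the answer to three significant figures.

βl = 2π × 0.149 = 53.6°
tan(βl) = 1.36
Z_in = Z_0·(Z_L + jZ_0·tanβl)/(Z_0 + jZ_L·tanβl) = 307 + j158 Ω
Γ_s = (Z_in − Z_s)/(Z_in + Z_s) = (257 + j158)/(357 + j158), |Γ_s| = 0.773

|Γ| ≈ 0.773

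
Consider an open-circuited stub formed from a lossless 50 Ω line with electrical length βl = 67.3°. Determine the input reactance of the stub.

X_in ≈ -20.9 Ω (capacitive)

tan(βl) = 2.39
For an open-circuited stub, Z_in = −jZ_0·cot(βl) = −jZ_0/tan(βl)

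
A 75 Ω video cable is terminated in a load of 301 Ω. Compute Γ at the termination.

Γ = (Z_L − Z_0)/(Z_L + Z_0) = (301 − 75)/(301 + 75) = 226/376

Γ = 0.601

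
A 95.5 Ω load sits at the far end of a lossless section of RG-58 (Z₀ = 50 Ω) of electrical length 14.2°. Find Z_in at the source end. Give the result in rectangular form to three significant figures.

Z_in ≈ 82.4 − j27.2 Ω

tan(βl) = tan(14.2°) = 0.253
Z_in = Z_0·(Z_L + jZ_0·tanβl)/(Z_0 + jZ_L·tanβl)
     = 50·(95.5 + j12.7)/(50 + j24.2)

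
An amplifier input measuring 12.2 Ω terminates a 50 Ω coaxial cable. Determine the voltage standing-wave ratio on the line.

VSWR ≈ 4.1

For a purely resistive load, VSWR = R_L/Z_0 or Z_0/R_L (whichever > 1) = 50/12.2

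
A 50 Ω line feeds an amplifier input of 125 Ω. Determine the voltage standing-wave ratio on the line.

VSWR ≈ 2.5

Γ = (125 − 50)/(125 + 50) = 0.429
VSWR = (1 + 0.429)/(1 − 0.429)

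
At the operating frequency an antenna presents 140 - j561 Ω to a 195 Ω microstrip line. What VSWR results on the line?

VSWR ≈ 13.6

Γ = (Z_L − Z_0)/(Z_L + Z_0) = (-55 − j561)/(335 − j561)
|Γ| = 564/653 = 0.863
VSWR = (1 + |Γ|)/(1 − |Γ|) = 1.86/0.137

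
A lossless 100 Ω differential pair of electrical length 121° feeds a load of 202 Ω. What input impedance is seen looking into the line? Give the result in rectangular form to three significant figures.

Z_in ≈ 61.9 + j41.7 Ω

tan(βl) = tan(121°) = -1.66
Z_in = Z_0·(Z_L + jZ_0·tanβl)/(Z_0 + jZ_L·tanβl)
     = 100·(202 − j166)/(100 − j336)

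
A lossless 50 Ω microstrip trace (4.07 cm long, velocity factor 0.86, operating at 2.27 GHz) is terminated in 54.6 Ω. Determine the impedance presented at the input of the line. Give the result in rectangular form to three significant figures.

Z_in ≈ 48.9 + j4.21 Ω

λ = v/f = 0.86·c / 2.27 GHz = 0.114 m
βl = 2π·l/λ = 2π × 0.358 = 129°
tan(βl) = tan(129°) = -1.24
Z_in = Z_0·(Z_L + jZ_0·tanβl)/(Z_0 + jZ_L·tanβl)
     = 50·(54.6 − j61.9)/(50 − j67.6)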